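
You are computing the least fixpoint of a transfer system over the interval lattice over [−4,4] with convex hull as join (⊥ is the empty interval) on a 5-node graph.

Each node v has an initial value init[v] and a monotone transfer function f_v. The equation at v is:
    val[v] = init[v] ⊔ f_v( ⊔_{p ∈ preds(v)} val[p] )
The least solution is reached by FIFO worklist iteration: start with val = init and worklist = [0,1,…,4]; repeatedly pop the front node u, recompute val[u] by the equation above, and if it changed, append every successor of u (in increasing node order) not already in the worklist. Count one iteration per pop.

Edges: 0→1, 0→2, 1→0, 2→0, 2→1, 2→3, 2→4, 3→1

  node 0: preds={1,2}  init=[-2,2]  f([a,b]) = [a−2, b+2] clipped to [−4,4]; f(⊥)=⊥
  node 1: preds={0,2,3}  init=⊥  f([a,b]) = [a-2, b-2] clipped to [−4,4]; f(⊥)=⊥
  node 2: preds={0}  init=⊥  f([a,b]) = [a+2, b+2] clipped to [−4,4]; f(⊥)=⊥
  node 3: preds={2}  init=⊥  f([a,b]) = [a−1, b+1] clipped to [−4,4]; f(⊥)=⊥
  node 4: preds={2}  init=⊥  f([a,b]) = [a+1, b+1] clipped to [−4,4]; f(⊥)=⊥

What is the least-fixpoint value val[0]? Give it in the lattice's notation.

[-4,4]

Trace (13 dequeues):
  [1] u=0 | in ⊥ | out [-2,2] | ==
  [2] u=1 | in [-2,2] | out [-4,0] | prev ⊥ | push {0}
  [3] u=2 | in [-2,2] | out [0,4] | prev ⊥ | push {1}
  [4] u=3 | in [0,4] | out [-1,4] | prev ⊥ | push {}
  [5] u=4 | in [0,4] | out [1,4] | prev ⊥ | push {}
  [6] u=0 | in [-4,4] | out [-4,4] | prev [-2,2] | push {2}
  [7] u=1 | in [-4,4] | out [-4,2] | prev [-4,0] | push {0}
  [8] u=2 | in [-4,4] | out [-2,4] | prev [0,4] | push {1,3,4}
  [9] u=0 | in [-4,4] | out [-4,4] | ==
  [10] u=1 | in [-4,4] | out [-4,2] | ==
  [11] u=3 | in [-2,4] | out [-3,4] | prev [-1,4] | push {1}
  [12] u=4 | in [-2,4] | out [-1,4] | prev [1,4] | push {}
  [13] u=1 | in [-4,4] | out [-4,2] | ==

Converged values:
  [0] [-4,4]
  [1] [-4,2]
  [2] [-2,4]
  [3] [-3,4]
  [4] [-1,4]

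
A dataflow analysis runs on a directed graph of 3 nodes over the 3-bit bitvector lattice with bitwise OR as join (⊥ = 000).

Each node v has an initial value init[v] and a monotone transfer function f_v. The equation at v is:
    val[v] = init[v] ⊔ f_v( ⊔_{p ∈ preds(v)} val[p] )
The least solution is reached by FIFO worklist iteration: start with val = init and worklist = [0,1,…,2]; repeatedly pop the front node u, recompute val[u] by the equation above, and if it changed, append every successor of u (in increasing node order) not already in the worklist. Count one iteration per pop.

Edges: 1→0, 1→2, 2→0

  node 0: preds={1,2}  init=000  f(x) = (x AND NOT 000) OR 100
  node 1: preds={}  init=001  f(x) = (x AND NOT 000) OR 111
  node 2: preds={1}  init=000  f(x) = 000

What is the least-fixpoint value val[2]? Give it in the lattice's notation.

000

Trace (4 dequeues):
  [1] u=0 | in 001 | out 101 | prev 000 | push {}
  [2] u=1 | in 000 | out 111 | prev 001 | push {0}
  [3] u=2 | in 111 | out 000 | ==
  [4] u=0 | in 111 | out 111 | prev 101 | push {}

Converged values:
  [0] 111
  [1] 111
  [2] 000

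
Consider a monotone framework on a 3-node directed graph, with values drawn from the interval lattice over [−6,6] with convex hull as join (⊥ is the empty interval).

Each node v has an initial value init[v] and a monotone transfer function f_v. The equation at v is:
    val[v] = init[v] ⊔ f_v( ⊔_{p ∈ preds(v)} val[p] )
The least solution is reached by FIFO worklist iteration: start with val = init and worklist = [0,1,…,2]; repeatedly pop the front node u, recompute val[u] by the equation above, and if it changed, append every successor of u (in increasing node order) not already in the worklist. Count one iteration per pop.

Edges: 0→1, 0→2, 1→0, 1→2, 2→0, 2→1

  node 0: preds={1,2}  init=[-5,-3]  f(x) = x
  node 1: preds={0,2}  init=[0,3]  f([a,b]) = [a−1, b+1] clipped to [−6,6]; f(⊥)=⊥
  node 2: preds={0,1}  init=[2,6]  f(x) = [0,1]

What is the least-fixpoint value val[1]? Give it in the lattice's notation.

Trace (6 dequeues):
  [1] u=0 | in [0,6] | out [-5,6] | prev [-5,-3] | push {}
  [2] u=1 | in [-5,6] | out [-6,6] | prev [0,3] | push {0}
  [3] u=2 | in [-6,6] | out [0,6] | prev [2,6] | push {1}
  [4] u=0 | in [-6,6] | out [-6,6] | prev [-5,6] | push {2}
  [5] u=1 | in [-6,6] | out [-6,6] | ==
  [6] u=2 | in [-6,6] | out [0,6] | ==

Converged values:
  [0] [-6,6]
  [1] [-6,6]
  [2] [0,6]

[-6,6]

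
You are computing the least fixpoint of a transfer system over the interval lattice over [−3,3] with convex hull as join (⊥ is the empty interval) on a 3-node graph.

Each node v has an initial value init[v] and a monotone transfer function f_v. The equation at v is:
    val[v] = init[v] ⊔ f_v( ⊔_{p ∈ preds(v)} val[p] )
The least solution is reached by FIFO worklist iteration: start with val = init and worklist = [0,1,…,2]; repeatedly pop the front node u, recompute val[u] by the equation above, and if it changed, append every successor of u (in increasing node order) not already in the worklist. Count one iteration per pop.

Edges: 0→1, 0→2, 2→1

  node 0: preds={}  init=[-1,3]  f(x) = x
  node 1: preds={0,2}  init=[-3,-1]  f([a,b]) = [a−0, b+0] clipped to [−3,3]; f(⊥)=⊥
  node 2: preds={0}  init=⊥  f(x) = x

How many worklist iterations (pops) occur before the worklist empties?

Trace (4 dequeues):
  [1] u=0 | in ⊥ | out [-1,3] | ==
  [2] u=1 | in [-1,3] | out [-3,3] | prev [-3,-1] | push {}
  [3] u=2 | in [-1,3] | out [-1,3] | prev ⊥ | push {1}
  [4] u=1 | in [-1,3] | out [-3,3] | ==

Converged values:
  [0] [-1,3]
  [1] [-3,3]
  [2] [-1,3]

4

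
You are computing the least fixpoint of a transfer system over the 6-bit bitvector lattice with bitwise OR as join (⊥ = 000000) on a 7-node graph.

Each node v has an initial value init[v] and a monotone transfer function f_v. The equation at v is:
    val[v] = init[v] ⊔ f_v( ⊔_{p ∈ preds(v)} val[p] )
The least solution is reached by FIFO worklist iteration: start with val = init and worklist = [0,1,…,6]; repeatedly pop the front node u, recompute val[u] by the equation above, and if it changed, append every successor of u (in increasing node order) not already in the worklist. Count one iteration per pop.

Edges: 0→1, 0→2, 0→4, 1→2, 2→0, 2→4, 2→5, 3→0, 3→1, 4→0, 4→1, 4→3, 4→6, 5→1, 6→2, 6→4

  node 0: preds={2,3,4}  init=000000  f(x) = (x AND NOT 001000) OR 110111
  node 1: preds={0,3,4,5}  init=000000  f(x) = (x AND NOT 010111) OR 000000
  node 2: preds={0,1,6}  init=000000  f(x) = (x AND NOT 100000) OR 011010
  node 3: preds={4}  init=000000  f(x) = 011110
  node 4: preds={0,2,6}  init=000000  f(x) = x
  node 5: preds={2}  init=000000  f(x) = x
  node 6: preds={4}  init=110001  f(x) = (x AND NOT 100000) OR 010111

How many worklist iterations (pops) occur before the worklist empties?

12

Worklist (12 pops):
  #1 pop 0: in=000000 → 110111 (was 000000); enqueue []
  #2 pop 1: in=110111 → 100000 (was 000000); enqueue []
  #3 pop 2: in=110111 → 011111 (was 000000); enqueue [0]
  #4 pop 3: in=000000 → 011110 (was 000000); enqueue [1]
  #5 pop 4: in=111111 → 111111 (was 000000); enqueue [3]
  #6 pop 5: in=011111 → 011111 (was 000000); enqueue []
  #7 pop 6: in=111111 → 111111 (was 110001); enqueue [2,4]
  #8 pop 0: in=111111 → 110111 (no change)
  #9 pop 1: in=111111 → 101000 (was 100000); enqueue []
  #10 pop 3: in=111111 → 011110 (no change)
  #11 pop 2: in=111111 → 011111 (no change)
  #12 pop 4: in=111111 → 111111 (no change)

Fixpoint:
  val[0] = 110111
  val[1] = 101000
  val[2] = 011111
  val[3] = 011110
  val[4] = 111111
  val[5] = 011111
  val[6] = 111111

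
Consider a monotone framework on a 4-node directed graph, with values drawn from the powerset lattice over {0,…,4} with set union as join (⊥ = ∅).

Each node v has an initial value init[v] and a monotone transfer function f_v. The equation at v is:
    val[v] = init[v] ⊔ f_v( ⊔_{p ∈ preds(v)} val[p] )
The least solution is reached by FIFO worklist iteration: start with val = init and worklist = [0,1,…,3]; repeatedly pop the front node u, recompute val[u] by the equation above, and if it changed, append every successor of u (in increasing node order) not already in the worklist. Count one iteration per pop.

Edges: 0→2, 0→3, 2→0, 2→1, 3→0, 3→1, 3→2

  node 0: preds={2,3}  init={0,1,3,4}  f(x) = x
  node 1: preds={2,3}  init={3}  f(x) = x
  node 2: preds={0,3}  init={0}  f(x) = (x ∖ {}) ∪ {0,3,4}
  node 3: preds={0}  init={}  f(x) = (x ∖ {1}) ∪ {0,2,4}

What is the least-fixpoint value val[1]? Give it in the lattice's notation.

{0,1,2,3,4}

Iteration log — 10 steps:
  step 1. node 0  ⊔preds={0}  new={0,1,3,4}  stable
  step 2. node 1  ⊔preds={0}  new={0,3}  old={3}  +wl: 
  step 3. node 2  ⊔preds={0,1,3,4}  new={0,1,3,4}  old={0}  +wl: 0,1
  step 4. node 3  ⊔preds={0,1,3,4}  new={0,2,3,4}  old={}  +wl: 2
  step 5. node 0  ⊔preds={0,1,2,3,4}  new={0,1,2,3,4}  old={0,1,3,4}  +wl: 3
  step 6. node 1  ⊔preds={0,1,2,3,4}  new={0,1,2,3,4}  old={0,3}  +wl: 
  step 7. node 2  ⊔preds={0,1,2,3,4}  new={0,1,2,3,4}  old={0,1,3,4}  +wl: 0,1
  step 8. node 3  ⊔preds={0,1,2,3,4}  new={0,2,3,4}  stable
  step 9. node 0  ⊔preds={0,1,2,3,4}  new={0,1,2,3,4}  stable
  step 10. node 1  ⊔preds={0,1,2,3,4}  new={0,1,2,3,4}  stable

Least fixpoint reached:
  node 0: {0,1,2,3,4}
  node 1: {0,1,2,3,4}
  node 2: {0,1,2,3,4}
  node 3: {0,2,3,4}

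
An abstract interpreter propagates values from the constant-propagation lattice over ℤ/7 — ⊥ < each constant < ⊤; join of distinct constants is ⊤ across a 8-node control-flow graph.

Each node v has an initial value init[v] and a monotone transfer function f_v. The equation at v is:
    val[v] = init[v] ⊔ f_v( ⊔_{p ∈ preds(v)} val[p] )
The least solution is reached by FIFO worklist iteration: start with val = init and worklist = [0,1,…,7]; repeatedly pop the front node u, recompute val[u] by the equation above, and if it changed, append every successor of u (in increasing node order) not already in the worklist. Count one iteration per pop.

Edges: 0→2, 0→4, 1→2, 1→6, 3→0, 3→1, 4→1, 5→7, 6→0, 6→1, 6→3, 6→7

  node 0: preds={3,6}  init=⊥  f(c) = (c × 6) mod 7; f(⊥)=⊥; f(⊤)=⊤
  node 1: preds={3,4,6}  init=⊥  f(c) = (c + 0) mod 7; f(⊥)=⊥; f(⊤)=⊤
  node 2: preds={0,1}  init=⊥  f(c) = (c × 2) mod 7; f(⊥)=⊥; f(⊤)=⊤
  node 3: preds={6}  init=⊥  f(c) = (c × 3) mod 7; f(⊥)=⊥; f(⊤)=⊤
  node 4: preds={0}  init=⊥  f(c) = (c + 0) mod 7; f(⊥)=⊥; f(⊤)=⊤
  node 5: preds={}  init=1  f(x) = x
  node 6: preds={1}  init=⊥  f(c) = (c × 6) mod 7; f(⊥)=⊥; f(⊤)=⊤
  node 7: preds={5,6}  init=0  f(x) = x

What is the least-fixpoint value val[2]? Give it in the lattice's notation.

Iteration log — 8 steps:
  step 1. node 0  ⊔preds=⊥  new=⊥  stable
  step 2. node 1  ⊔preds=⊥  new=⊥  stable
  step 3. node 2  ⊔preds=⊥  new=⊥  stable
  step 4. node 3  ⊔preds=⊥  new=⊥  stable
  step 5. node 4  ⊔preds=⊥  new=⊥  stable
  step 6. node 5  ⊔preds=⊥  new=1  stable
  step 7. node 6  ⊔preds=⊥  new=⊥  stable
  step 8. node 7  ⊔preds=1  new=⊤  old=0  +wl: 

Least fixpoint reached:
  node 0: ⊥
  node 1: ⊥
  node 2: ⊥
  node 3: ⊥
  node 4: ⊥
  node 5: 1
  node 6: ⊥
  node 7: ⊤

⊥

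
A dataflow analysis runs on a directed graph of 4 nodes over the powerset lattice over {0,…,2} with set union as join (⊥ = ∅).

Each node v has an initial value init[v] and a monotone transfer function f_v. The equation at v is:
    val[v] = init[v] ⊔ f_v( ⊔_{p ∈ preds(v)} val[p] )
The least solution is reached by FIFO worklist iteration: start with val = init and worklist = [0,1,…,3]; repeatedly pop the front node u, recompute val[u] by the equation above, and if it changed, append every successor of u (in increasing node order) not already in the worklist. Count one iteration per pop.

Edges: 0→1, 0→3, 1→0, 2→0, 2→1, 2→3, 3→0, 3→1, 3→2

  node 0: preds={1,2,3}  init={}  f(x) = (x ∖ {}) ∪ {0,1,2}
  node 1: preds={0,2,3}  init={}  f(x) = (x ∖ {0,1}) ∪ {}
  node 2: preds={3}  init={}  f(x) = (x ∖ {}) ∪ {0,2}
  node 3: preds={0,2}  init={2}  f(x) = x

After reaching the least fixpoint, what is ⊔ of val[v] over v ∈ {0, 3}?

Iteration log — 10 steps:
  step 1. node 0  ⊔preds={2}  new={0,1,2}  old={}  +wl: 
  step 2. node 1  ⊔preds={0,1,2}  new={2}  old={}  +wl: 0
  step 3. node 2  ⊔preds={2}  new={0,2}  old={}  +wl: 1
  step 4. node 3  ⊔preds={0,1,2}  new={0,1,2}  old={2}  +wl: 2
  step 5. node 0  ⊔preds={0,1,2}  new={0,1,2}  stable
  step 6. node 1  ⊔preds={0,1,2}  new={2}  stable
  step 7. node 2  ⊔preds={0,1,2}  new={0,1,2}  old={0,2}  +wl: 0,1,3
  step 8. node 0  ⊔preds={0,1,2}  new={0,1,2}  stable
  step 9. node 1  ⊔preds={0,1,2}  new={2}  stable
  step 10. node 3  ⊔preds={0,1,2}  new={0,1,2}  stable

Least fixpoint reached:
  node 0: {0,1,2}
  node 1: {2}
  node 2: {0,1,2}
  node 3: {0,1,2}

{0,1,2}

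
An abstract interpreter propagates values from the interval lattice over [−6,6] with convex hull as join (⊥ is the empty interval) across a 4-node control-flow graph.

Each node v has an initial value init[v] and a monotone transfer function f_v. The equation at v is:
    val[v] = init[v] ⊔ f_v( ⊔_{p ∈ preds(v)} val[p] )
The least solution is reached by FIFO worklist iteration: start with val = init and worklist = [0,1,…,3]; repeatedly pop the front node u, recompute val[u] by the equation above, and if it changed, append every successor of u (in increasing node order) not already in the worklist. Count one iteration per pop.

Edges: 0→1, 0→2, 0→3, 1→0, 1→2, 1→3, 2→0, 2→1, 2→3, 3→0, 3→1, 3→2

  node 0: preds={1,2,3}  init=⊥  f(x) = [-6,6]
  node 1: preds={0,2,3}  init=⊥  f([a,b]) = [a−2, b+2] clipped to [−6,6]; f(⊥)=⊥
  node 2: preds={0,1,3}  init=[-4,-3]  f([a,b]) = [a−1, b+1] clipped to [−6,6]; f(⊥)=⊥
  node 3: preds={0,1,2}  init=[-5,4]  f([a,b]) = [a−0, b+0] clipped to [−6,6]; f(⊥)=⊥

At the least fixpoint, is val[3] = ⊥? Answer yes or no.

no

Trace (7 dequeues):
  [1] u=0 | in [-5,4] | out [-6,6] | prev ⊥ | push {}
  [2] u=1 | in [-6,6] | out [-6,6] | prev ⊥ | push {0}
  [3] u=2 | in [-6,6] | out [-6,6] | prev [-4,-3] | push {1}
  [4] u=3 | in [-6,6] | out [-6,6] | prev [-5,4] | push {2}
  [5] u=0 | in [-6,6] | out [-6,6] | ==
  [6] u=1 | in [-6,6] | out [-6,6] | ==
  [7] u=2 | in [-6,6] | out [-6,6] | ==

Converged values:
  [0] [-6,6]
  [1] [-6,6]
  [2] [-6,6]
  [3] [-6,6]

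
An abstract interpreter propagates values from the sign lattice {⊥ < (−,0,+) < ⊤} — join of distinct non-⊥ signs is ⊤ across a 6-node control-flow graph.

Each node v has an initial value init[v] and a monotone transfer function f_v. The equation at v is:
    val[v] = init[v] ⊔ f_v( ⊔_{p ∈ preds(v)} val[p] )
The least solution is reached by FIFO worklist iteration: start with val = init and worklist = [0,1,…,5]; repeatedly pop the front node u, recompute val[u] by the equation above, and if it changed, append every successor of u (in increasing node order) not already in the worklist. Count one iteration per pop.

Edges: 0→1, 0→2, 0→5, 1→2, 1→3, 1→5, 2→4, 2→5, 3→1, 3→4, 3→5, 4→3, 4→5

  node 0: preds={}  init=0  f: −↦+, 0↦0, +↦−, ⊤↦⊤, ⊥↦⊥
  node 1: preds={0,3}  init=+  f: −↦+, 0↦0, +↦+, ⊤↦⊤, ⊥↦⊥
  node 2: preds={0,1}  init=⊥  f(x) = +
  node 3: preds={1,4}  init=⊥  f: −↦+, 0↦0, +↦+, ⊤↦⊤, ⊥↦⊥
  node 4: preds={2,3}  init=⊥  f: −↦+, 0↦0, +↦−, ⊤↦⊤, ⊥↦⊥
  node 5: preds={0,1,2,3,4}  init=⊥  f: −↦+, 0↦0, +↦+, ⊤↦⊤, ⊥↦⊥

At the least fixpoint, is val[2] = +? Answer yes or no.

Worklist (8 pops):
  #1 pop 0: in=⊥ → 0 (no change)
  #2 pop 1: in=0 → ⊤ (was +); enqueue []
  #3 pop 2: in=⊤ → + (was ⊥); enqueue []
  #4 pop 3: in=⊤ → ⊤ (was ⊥); enqueue [1]
  #5 pop 4: in=⊤ → ⊤ (was ⊥); enqueue [3]
  #6 pop 5: in=⊤ → ⊤ (was ⊥); enqueue []
  #7 pop 1: in=⊤ → ⊤ (no change)
  #8 pop 3: in=⊤ → ⊤ (no change)

Fixpoint:
  val[0] = 0
  val[1] = ⊤
  val[2] = +
  val[3] = ⊤
  val[4] = ⊤
  val[5] = ⊤

yes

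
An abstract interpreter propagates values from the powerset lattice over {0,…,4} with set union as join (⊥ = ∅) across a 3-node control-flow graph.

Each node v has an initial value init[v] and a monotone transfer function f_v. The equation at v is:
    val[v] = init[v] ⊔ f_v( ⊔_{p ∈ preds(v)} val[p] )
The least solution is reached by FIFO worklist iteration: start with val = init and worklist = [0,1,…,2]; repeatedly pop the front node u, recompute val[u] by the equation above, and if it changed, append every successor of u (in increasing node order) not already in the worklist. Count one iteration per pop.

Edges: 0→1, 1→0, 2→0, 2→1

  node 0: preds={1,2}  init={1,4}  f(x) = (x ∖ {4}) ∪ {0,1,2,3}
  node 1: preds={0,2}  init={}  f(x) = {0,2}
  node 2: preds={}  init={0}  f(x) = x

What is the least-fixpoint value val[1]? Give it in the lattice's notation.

Iteration log — 4 steps:
  step 1. node 0  ⊔preds={0}  new={0,1,2,3,4}  old={1,4}  +wl: 
  step 2. node 1  ⊔preds={0,1,2,3,4}  new={0,2}  old={}  +wl: 0
  step 3. node 2  ⊔preds={}  new={0}  stable
  step 4. node 0  ⊔preds={0,2}  new={0,1,2,3,4}  stable

Least fixpoint reached:
  node 0: {0,1,2,3,4}
  node 1: {0,2}
  node 2: {0}

{0,2}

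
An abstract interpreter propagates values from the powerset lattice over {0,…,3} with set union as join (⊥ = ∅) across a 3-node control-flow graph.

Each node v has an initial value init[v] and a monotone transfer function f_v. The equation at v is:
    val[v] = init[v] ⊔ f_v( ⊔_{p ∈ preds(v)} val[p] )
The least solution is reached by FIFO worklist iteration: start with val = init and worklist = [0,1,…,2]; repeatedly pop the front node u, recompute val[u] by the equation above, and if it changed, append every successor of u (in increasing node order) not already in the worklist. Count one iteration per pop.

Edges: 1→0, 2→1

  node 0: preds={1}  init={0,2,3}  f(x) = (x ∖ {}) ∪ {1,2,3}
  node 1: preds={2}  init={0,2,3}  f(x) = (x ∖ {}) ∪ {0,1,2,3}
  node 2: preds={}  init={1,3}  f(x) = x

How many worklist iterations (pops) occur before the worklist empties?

Iteration log — 4 steps:
  step 1. node 0  ⊔preds={0,2,3}  new={0,1,2,3}  old={0,2,3}  +wl: 
  step 2. node 1  ⊔preds={1,3}  new={0,1,2,3}  old={0,2,3}  +wl: 0
  step 3. node 2  ⊔preds={}  new={1,3}  stable
  step 4. node 0  ⊔preds={0,1,2,3}  new={0,1,2,3}  stable

Least fixpoint reached:
  node 0: {0,1,2,3}
  node 1: {0,1,2,3}
  node 2: {1,3}

4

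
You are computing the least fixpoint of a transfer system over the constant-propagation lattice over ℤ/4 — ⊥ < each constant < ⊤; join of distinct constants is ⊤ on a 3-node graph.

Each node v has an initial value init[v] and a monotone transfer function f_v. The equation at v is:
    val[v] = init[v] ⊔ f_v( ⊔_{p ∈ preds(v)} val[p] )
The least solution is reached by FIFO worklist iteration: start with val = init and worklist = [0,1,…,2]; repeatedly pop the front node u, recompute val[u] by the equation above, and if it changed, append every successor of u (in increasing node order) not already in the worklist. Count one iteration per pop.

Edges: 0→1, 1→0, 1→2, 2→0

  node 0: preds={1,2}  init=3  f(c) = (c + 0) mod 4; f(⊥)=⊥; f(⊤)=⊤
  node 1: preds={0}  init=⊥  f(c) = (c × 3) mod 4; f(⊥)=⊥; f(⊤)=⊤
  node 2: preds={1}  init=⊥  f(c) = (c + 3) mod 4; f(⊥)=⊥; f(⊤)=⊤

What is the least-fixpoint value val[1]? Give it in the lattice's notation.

Trace (8 dequeues):
  [1] u=0 | in ⊥ | out 3 | ==
  [2] u=1 | in 3 | out 1 | prev ⊥ | push {0}
  [3] u=2 | in 1 | out 0 | prev ⊥ | push {}
  [4] u=0 | in ⊤ | out ⊤ | prev 3 | push {1}
  [5] u=1 | in ⊤ | out ⊤ | prev 1 | push {0,2}
  [6] u=0 | in ⊤ | out ⊤ | ==
  [7] u=2 | in ⊤ | out ⊤ | prev 0 | push {0}
  [8] u=0 | in ⊤ | out ⊤ | ==

Converged values:
  [0] ⊤
  [1] ⊤
  [2] ⊤

⊤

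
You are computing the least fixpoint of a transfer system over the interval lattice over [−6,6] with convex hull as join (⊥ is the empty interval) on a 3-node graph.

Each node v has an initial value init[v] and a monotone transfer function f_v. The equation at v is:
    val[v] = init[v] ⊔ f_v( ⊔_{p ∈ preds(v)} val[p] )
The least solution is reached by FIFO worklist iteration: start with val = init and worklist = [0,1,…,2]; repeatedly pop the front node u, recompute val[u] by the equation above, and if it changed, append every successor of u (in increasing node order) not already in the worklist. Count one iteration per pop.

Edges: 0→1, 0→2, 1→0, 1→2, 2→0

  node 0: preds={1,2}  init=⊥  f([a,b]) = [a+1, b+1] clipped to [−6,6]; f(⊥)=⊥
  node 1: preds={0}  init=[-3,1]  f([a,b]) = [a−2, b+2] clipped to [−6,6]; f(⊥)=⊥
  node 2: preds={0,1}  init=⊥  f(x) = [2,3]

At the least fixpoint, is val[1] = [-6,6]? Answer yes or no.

yes

Trace (12 dequeues):
  [1] u=0 | in [-3,1] | out [-2,2] | prev ⊥ | push {}
  [2] u=1 | in [-2,2] | out [-4,4] | prev [-3,1] | push {0}
  [3] u=2 | in [-4,4] | out [2,3] | prev ⊥ | push {}
  [4] u=0 | in [-4,4] | out [-3,5] | prev [-2,2] | push {1,2}
  [5] u=1 | in [-3,5] | out [-5,6] | prev [-4,4] | push {0}
  [6] u=2 | in [-5,6] | out [2,3] | ==
  [7] u=0 | in [-5,6] | out [-4,6] | prev [-3,5] | push {1,2}
  [8] u=1 | in [-4,6] | out [-6,6] | prev [-5,6] | push {0}
  [9] u=2 | in [-6,6] | out [2,3] | ==
  [10] u=0 | in [-6,6] | out [-5,6] | prev [-4,6] | push {1,2}
  [11] u=1 | in [-5,6] | out [-6,6] | ==
  [12] u=2 | in [-6,6] | out [2,3] | ==

Converged values:
  [0] [-5,6]
  [1] [-6,6]
  [2] [2,3]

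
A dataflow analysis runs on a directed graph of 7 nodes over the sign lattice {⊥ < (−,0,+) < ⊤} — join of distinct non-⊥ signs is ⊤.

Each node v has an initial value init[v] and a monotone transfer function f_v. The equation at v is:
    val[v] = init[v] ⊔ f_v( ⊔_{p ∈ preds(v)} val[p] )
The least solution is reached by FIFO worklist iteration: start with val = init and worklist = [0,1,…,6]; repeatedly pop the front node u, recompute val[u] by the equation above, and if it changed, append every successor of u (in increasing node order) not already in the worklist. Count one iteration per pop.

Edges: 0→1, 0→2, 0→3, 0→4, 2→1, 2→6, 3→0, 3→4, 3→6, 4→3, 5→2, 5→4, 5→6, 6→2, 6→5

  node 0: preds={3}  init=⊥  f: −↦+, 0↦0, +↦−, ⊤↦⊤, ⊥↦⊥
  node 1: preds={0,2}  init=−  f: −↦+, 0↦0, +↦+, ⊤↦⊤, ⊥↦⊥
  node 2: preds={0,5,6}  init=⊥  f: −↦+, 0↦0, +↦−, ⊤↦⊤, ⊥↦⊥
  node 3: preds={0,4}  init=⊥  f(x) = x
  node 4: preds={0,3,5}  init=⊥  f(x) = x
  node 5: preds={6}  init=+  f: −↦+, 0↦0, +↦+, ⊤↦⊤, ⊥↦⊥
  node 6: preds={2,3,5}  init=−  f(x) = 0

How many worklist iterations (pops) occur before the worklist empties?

23

Trace (23 dequeues):
  [1] u=0 | in ⊥ | out ⊥ | ==
  [2] u=1 | in ⊥ | out − | ==
  [3] u=2 | in ⊤ | out ⊤ | prev ⊥ | push {1}
  [4] u=3 | in ⊥ | out ⊥ | ==
  [5] u=4 | in + | out + | prev ⊥ | push {3}
  [6] u=5 | in − | out + | ==
  [7] u=6 | in ⊤ | out ⊤ | prev − | push {2,5}
  [8] u=1 | in ⊤ | out ⊤ | prev − | push {}
  [9] u=3 | in + | out + | prev ⊥ | push {0,4,6}
  [10] u=2 | in ⊤ | out ⊤ | ==
  [11] u=5 | in ⊤ | out ⊤ | prev + | push {2}
  [12] u=0 | in + | out − | prev ⊥ | push {1,3}
  [13] u=4 | in ⊤ | out ⊤ | prev + | push {}
  [14] u=6 | in ⊤ | out ⊤ | ==
  [15] u=2 | in ⊤ | out ⊤ | ==
  [16] u=1 | in ⊤ | out ⊤ | ==
  [17] u=3 | in ⊤ | out ⊤ | prev + | push {0,4,6}
  [18] u=0 | in ⊤ | out ⊤ | prev − | push {1,2,3}
  [19] u=4 | in ⊤ | out ⊤ | ==
  [20] u=6 | in ⊤ | out ⊤ | ==
  [21] u=1 | in ⊤ | out ⊤ | ==
  [22] u=2 | in ⊤ | out ⊤ | ==
  [23] u=3 | in ⊤ | out ⊤ | ==

Converged values:
  [0] ⊤
  [1] ⊤
  [2] ⊤
  [3] ⊤
  [4] ⊤
  [5] ⊤
  [6] ⊤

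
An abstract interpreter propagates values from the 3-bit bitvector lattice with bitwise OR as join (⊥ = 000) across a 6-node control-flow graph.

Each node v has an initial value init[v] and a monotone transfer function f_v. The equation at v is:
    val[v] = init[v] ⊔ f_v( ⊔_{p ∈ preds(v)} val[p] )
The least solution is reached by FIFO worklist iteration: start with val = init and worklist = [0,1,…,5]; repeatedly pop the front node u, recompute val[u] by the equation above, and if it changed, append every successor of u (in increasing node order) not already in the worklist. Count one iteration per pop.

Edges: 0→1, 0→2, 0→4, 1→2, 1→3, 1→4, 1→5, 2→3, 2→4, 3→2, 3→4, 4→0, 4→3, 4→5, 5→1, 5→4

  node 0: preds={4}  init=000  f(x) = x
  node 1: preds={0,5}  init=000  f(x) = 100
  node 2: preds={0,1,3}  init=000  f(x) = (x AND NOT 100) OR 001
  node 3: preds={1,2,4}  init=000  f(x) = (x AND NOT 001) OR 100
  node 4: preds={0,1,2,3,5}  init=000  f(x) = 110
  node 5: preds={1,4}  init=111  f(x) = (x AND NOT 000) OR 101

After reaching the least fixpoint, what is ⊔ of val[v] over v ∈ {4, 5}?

Worklist (13 pops):
  #1 pop 0: in=000 → 000 (no change)
  #2 pop 1: in=111 → 100 (was 000); enqueue []
  #3 pop 2: in=100 → 001 (was 000); enqueue []
  #4 pop 3: in=101 → 100 (was 000); enqueue [2]
  #5 pop 4: in=111 → 110 (was 000); enqueue [0,3]
  #6 pop 5: in=110 → 111 (no change)
  #7 pop 2: in=100 → 001 (no change)
  #8 pop 0: in=110 → 110 (was 000); enqueue [1,2,4]
  #9 pop 3: in=111 → 110 (was 100); enqueue []
  #10 pop 1: in=111 → 100 (no change)
  #11 pop 2: in=110 → 011 (was 001); enqueue [3]
  #12 pop 4: in=111 → 110 (no change)
  #13 pop 3: in=111 → 110 (no change)

Fixpoint:
  val[0] = 110
  val[1] = 100
  val[2] = 011
  val[3] = 110
  val[4] = 110
  val[5] = 111

111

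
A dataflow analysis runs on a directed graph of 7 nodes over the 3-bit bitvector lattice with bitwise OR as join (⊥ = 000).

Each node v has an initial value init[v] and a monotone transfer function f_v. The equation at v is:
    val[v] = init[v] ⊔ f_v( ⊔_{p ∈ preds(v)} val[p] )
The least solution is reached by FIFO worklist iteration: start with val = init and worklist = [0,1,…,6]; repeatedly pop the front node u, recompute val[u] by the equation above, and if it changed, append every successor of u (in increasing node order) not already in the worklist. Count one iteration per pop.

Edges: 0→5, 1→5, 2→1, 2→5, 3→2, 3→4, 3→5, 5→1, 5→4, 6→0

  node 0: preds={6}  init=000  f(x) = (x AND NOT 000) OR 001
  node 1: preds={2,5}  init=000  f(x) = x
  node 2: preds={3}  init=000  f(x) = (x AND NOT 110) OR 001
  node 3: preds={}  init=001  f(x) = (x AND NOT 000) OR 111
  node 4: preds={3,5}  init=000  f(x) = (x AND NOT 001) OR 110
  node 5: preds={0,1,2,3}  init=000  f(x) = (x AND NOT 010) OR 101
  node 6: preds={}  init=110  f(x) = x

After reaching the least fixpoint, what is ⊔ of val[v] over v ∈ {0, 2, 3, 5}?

111

Iteration log — 11 steps:
  step 1. node 0  ⊔preds=110  new=111  old=000  +wl: 
  step 2. node 1  ⊔preds=000  new=000  stable
  step 3. node 2  ⊔preds=001  new=001  old=000  +wl: 1
  step 4. node 3  ⊔preds=000  new=111  old=001  +wl: 2
  step 5. node 4  ⊔preds=111  new=110  old=000  +wl: 
  step 6. node 5  ⊔preds=111  new=101  old=000  +wl: 4
  step 7. node 6  ⊔preds=000  new=110  stable
  step 8. node 1  ⊔preds=101  new=101  old=000  +wl: 5
  step 9. node 2  ⊔preds=111  new=001  stable
  step 10. node 4  ⊔preds=111  new=110  stable
  step 11. node 5  ⊔preds=111  new=101  stable

Least fixpoint reached:
  node 0: 111
  node 1: 101
  node 2: 001
  node 3: 111
  node 4: 110
  node 5: 101
  node 6: 110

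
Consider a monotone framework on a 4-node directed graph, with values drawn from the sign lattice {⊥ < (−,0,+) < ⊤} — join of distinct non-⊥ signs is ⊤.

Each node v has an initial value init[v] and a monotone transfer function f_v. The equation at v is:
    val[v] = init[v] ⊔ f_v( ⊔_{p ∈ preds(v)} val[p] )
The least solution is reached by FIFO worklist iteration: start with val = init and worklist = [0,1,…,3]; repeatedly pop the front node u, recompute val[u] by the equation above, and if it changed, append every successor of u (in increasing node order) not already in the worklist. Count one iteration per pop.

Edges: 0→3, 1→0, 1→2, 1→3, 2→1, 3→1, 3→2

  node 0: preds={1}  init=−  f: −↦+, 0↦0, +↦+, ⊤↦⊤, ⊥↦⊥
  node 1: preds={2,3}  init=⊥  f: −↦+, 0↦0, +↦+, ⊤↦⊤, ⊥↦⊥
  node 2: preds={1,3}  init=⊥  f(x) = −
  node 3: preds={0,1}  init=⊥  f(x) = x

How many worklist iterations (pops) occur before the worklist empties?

Worklist (12 pops):
  #1 pop 0: in=⊥ → − (no change)
  #2 pop 1: in=⊥ → ⊥ (no change)
  #3 pop 2: in=⊥ → − (was ⊥); enqueue [1]
  #4 pop 3: in=− → − (was ⊥); enqueue [2]
  #5 pop 1: in=− → + (was ⊥); enqueue [0,3]
  #6 pop 2: in=⊤ → − (no change)
  #7 pop 0: in=+ → ⊤ (was −); enqueue []
  #8 pop 3: in=⊤ → ⊤ (was −); enqueue [1,2]
  #9 pop 1: in=⊤ → ⊤ (was +); enqueue [0,3]
  #10 pop 2: in=⊤ → − (no change)
  #11 pop 0: in=⊤ → ⊤ (no change)
  #12 pop 3: in=⊤ → ⊤ (no change)

Fixpoint:
  val[0] = ⊤
  val[1] = ⊤
  val[2] = −
  val[3] = ⊤

12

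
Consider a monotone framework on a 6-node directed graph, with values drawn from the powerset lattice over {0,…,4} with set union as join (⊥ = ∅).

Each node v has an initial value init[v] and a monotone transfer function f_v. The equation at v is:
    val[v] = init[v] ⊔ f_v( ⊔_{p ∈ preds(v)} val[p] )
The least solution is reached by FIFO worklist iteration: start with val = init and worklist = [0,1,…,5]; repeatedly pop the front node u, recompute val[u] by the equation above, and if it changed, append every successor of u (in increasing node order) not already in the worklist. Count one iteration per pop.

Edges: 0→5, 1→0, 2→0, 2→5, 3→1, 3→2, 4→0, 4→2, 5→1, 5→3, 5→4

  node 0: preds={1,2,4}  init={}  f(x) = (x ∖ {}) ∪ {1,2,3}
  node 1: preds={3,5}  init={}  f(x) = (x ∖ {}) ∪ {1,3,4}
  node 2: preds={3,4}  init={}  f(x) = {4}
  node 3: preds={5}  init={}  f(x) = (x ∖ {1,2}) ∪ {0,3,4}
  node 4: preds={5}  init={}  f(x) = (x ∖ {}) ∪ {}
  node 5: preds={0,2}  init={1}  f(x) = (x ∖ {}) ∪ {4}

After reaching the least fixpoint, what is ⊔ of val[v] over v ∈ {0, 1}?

{0,1,2,3,4}

Trace (20 dequeues):
  [1] u=0 | in {} | out {1,2,3} | prev {} | push {}
  [2] u=1 | in {1} | out {1,3,4} | prev {} | push {0}
  [3] u=2 | in {} | out {4} | prev {} | push {}
  [4] u=3 | in {1} | out {0,3,4} | prev {} | push {1,2}
  [5] u=4 | in {1} | out {1} | prev {} | push {}
  [6] u=5 | in {1,2,3,4} | out {1,2,3,4} | prev {1} | push {3,4}
  [7] u=0 | in {1,3,4} | out {1,2,3,4} | prev {1,2,3} | push {5}
  [8] u=1 | in {0,1,2,3,4} | out {0,1,2,3,4} | prev {1,3,4} | push {0}
  [9] u=2 | in {0,1,3,4} | out {4} | ==
  [10] u=3 | in {1,2,3,4} | out {0,3,4} | ==
  [11] u=4 | in {1,2,3,4} | out {1,2,3,4} | prev {1} | push {2}
  [12] u=5 | in {1,2,3,4} | out {1,2,3,4} | ==
  [13] u=0 | in {0,1,2,3,4} | out {0,1,2,3,4} | prev {1,2,3,4} | push {5}
  [14] u=2 | in {0,1,2,3,4} | out {4} | ==
  [15] u=5 | in {0,1,2,3,4} | out {0,1,2,3,4} | prev {1,2,3,4} | push {1,3,4}
  [16] u=1 | in {0,1,2,3,4} | out {0,1,2,3,4} | ==
  [17] u=3 | in {0,1,2,3,4} | out {0,3,4} | ==
  [18] u=4 | in {0,1,2,3,4} | out {0,1,2,3,4} | prev {1,2,3,4} | push {0,2}
  [19] u=0 | in {0,1,2,3,4} | out {0,1,2,3,4} | ==
  [20] u=2 | in {0,1,2,3,4} | out {4} | ==

Converged values:
  [0] {0,1,2,3,4}
  [1] {0,1,2,3,4}
  [2] {4}
  [3] {0,3,4}
  [4] {0,1,2,3,4}
  [5] {0,1,2,3,4}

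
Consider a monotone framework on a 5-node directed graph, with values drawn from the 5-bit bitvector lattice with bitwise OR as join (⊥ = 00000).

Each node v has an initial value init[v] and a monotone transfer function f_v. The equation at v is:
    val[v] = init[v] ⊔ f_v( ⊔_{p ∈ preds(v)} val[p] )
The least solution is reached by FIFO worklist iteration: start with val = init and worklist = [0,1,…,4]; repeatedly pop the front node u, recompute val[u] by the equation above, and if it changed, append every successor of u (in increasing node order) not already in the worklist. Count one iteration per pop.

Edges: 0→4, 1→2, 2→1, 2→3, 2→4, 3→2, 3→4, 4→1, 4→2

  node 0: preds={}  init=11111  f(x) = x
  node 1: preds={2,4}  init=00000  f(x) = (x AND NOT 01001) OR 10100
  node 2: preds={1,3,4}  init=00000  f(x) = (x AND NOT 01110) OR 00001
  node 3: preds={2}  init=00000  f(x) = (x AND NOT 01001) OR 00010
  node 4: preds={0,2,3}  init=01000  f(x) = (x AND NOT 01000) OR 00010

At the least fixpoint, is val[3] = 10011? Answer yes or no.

no

Trace (7 dequeues):
  [1] u=0 | in 00000 | out 11111 | ==
  [2] u=1 | in 01000 | out 10100 | prev 00000 | push {}
  [3] u=2 | in 11100 | out 10001 | prev 00000 | push {1}
  [4] u=3 | in 10001 | out 10010 | prev 00000 | push {2}
  [5] u=4 | in 11111 | out 11111 | prev 01000 | push {}
  [6] u=1 | in 11111 | out 10110 | prev 10100 | push {}
  [7] u=2 | in 11111 | out 10001 | ==

Converged values:
  [0] 11111
  [1] 10110
  [2] 10001
  [3] 10010
  [4] 11111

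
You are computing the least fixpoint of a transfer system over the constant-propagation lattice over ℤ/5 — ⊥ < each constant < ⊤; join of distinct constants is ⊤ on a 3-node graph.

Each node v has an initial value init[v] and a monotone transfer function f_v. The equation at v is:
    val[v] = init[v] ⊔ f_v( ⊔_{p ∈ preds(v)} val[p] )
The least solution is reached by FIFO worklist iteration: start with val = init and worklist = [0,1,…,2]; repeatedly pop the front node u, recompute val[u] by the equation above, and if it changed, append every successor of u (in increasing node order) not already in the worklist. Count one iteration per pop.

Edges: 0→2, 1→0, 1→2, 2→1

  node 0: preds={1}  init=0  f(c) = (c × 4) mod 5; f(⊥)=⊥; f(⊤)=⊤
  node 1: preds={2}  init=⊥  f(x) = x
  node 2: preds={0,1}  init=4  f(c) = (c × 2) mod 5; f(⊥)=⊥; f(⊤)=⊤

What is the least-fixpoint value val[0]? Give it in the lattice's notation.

Trace (7 dequeues):
  [1] u=0 | in ⊥ | out 0 | ==
  [2] u=1 | in 4 | out 4 | prev ⊥ | push {0}
  [3] u=2 | in ⊤ | out ⊤ | prev 4 | push {1}
  [4] u=0 | in 4 | out ⊤ | prev 0 | push {2}
  [5] u=1 | in ⊤ | out ⊤ | prev 4 | push {0}
  [6] u=2 | in ⊤ | out ⊤ | ==
  [7] u=0 | in ⊤ | out ⊤ | ==

Converged values:
  [0] ⊤
  [1] ⊤
  [2] ⊤

⊤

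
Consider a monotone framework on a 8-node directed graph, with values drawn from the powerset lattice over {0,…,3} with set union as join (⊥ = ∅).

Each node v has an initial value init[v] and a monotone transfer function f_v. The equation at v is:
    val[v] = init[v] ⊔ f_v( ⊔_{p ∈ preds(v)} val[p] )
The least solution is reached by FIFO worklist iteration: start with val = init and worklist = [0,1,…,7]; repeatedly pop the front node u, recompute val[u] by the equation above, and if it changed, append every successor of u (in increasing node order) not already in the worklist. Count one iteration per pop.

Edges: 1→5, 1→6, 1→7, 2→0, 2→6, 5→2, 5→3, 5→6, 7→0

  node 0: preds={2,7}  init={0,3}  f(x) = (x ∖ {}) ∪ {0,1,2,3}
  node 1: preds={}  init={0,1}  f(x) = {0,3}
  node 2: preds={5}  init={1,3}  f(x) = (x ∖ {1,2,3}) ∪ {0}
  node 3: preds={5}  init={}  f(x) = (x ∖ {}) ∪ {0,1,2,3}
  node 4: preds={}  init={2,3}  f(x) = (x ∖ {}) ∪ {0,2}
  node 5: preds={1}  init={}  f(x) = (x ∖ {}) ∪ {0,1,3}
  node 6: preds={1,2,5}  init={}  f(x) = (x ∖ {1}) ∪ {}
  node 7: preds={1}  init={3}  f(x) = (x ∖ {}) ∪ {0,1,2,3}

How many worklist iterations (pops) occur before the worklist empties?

Worklist (11 pops):
  #1 pop 0: in={1,3} → {0,1,2,3} (was {0,3}); enqueue []
  #2 pop 1: in={} → {0,1,3} (was {0,1}); enqueue []
  #3 pop 2: in={} → {0,1,3} (was {1,3}); enqueue [0]
  #4 pop 3: in={} → {0,1,2,3} (was {}); enqueue []
  #5 pop 4: in={} → {0,2,3} (was {2,3}); enqueue []
  #6 pop 5: in={0,1,3} → {0,1,3} (was {}); enqueue [2,3]
  #7 pop 6: in={0,1,3} → {0,3} (was {}); enqueue []
  #8 pop 7: in={0,1,3} → {0,1,2,3} (was {3}); enqueue []
  #9 pop 0: in={0,1,2,3} → {0,1,2,3} (no change)
  #10 pop 2: in={0,1,3} → {0,1,3} (no change)
  #11 pop 3: in={0,1,3} → {0,1,2,3} (no change)

Fixpoint:
  val[0] = {0,1,2,3}
  val[1] = {0,1,3}
  val[2] = {0,1,3}
  val[3] = {0,1,2,3}
  val[4] = {0,2,3}
  val[5] = {0,1,3}
  val[6] = {0,3}
  val[7] = {0,1,2,3}

11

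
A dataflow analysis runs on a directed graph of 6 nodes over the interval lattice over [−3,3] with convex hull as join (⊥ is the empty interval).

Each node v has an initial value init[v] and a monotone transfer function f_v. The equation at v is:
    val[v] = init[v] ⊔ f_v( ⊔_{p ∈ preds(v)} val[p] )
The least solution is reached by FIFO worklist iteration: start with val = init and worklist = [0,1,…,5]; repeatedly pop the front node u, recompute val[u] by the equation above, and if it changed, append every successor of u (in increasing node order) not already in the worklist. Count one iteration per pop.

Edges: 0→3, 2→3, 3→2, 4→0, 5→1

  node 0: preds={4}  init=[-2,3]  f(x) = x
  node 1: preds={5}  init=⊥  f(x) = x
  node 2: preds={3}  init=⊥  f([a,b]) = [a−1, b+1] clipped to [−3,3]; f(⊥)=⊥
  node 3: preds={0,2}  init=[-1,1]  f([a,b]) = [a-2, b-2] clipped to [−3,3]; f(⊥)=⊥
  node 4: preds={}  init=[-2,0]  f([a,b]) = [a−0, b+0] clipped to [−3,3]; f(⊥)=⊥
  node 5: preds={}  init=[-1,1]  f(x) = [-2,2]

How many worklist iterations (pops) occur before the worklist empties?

Trace (9 dequeues):
  [1] u=0 | in [-2,0] | out [-2,3] | ==
  [2] u=1 | in [-1,1] | out [-1,1] | prev ⊥ | push {}
  [3] u=2 | in [-1,1] | out [-2,2] | prev ⊥ | push {}
  [4] u=3 | in [-2,3] | out [-3,1] | prev [-1,1] | push {2}
  [5] u=4 | in ⊥ | out [-2,0] | ==
  [6] u=5 | in ⊥ | out [-2,2] | prev [-1,1] | push {1}
  [7] u=2 | in [-3,1] | out [-3,2] | prev [-2,2] | push {3}
  [8] u=1 | in [-2,2] | out [-2,2] | prev [-1,1] | push {}
  [9] u=3 | in [-3,3] | out [-3,1] | ==

Converged values:
  [0] [-2,3]
  [1] [-2,2]
  [2] [-3,2]
  [3] [-3,1]
  [4] [-2,0]
  [5] [-2,2]

9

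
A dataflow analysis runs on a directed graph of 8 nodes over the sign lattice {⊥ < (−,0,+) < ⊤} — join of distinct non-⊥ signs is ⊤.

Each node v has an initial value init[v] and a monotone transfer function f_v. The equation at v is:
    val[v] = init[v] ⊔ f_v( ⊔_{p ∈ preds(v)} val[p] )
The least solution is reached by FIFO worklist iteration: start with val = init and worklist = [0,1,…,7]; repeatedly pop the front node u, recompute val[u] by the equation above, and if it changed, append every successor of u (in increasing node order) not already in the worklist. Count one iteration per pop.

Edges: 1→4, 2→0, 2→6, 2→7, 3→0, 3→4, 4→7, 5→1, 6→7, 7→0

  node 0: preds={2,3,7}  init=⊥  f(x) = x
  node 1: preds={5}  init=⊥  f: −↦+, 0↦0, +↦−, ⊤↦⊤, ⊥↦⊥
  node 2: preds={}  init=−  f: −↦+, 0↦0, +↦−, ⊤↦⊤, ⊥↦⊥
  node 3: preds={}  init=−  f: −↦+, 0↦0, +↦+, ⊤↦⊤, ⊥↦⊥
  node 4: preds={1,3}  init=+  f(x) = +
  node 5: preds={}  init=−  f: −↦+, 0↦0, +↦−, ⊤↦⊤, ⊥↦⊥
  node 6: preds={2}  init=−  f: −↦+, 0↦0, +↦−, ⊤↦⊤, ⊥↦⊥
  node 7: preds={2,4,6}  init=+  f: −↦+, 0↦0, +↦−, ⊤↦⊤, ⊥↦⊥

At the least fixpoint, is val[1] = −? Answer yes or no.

no

Trace (9 dequeues):
  [1] u=0 | in ⊤ | out ⊤ | prev ⊥ | push {}
  [2] u=1 | in − | out + | prev ⊥ | push {}
  [3] u=2 | in ⊥ | out − | ==
  [4] u=3 | in ⊥ | out − | ==
  [5] u=4 | in ⊤ | out + | ==
  [6] u=5 | in ⊥ | out − | ==
  [7] u=6 | in − | out ⊤ | prev − | push {}
  [8] u=7 | in ⊤ | out ⊤ | prev + | push {0}
  [9] u=0 | in ⊤ | out ⊤ | ==

Converged values:
  [0] ⊤
  [1] +
  [2] −
  [3] −
  [4] +
  [5] −
  [6] ⊤
  [7] ⊤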